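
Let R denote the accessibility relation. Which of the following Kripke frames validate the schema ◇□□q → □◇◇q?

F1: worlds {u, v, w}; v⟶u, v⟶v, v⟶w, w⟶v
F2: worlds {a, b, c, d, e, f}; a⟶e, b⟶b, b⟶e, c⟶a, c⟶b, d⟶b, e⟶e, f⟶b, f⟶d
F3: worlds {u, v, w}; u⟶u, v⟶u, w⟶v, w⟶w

F2, F3

The schema corresponds to a generalized confluence (Geach) condition: ∀x ∀y ∀z ((xRy ∧ xRz) → ∃w (yR²w ∧ zR²w)).
F1: fails — vRu, vRu but no t with uR²t and uR²t.
F2: holds.
F3: holds.
Valid on: F2, F3.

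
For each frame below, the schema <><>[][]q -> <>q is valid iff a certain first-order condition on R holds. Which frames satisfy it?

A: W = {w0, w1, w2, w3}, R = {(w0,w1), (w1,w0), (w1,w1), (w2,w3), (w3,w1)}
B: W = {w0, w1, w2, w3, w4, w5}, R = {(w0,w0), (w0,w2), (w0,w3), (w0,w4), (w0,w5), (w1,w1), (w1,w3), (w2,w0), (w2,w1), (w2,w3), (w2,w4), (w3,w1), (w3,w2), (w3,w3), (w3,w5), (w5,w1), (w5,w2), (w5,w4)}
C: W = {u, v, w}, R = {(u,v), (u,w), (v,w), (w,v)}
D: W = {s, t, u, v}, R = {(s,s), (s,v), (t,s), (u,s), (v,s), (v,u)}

This is the axiom for a generalized confluence (Geach) condition; its first-order frame correspondent is forall x forall y (x R^2 y -> exists w (y R^2 w & xRw)).
A: fails — w2R²w1 but no w with w1R²w and w2Rw.
B: fails — w0R²w4 but no w with w4R²w and w0Rw.
C: fails — vR²v but no t with vR²t and vRt.
D: condition met.
Valid on: D.

D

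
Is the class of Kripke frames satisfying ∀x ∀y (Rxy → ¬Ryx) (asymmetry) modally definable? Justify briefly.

Not modally definable

Any modally definable frame class is closed under surjective bounded morphisms.
The 4-cycle (worlds 0,1,2,3 with 0→1→2→3→0) is asymmetric. Mapping every world to a single reflexive point • is a surjective bounded morphism, and the reflexive point is not asymmetric (R•• but asymmetry requires ¬R••).
So no modal formula (or set of formulas) defines exactly the asymmetric frames.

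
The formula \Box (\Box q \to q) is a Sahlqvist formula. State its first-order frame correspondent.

Suppose □(□q→q) is valid. Take Rxy and set V(q)={w : Ryw}. Then at y, □q holds; since □(□q→q) at x, □q→q at y, so q at y, i.e. Ryy.
The converse is a direct semantic check.
Frame condition: \forall x \forall y (Rxy \to Ryy).

shift-reflexivity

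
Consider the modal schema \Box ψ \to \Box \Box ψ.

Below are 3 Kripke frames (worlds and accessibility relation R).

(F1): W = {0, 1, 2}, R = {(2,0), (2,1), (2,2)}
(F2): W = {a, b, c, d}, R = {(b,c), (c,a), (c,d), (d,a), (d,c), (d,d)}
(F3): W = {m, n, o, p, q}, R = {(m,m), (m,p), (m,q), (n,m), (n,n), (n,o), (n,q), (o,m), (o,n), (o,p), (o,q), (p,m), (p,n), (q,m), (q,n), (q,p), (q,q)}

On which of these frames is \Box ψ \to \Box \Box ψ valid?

(F1)

This is the axiom for transitivity; its first-order frame correspondent is \forall x \forall y \forall z (Rxy \wedge Ryz \to Rxz).
(F1): holds.
(F2): fails — Rbc and Rcd but not Rbd.
(F3): fails — Ron and Rno but not Roo.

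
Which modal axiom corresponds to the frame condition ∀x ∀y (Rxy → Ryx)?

This is symmetry; the standard corresponding axiom is B: ψ → □◇ψ.
Suppose ψ→□◇ψ is valid. Take Rxy and set V(ψ)={x}. Then ψ at x, so □◇ψ at x, so ◇ψ at y, so some z with Ryz has ψ; z=x, i.e. Ryx.

ψ → □◇ψ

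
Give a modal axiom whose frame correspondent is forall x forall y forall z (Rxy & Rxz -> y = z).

◇s → □s

The condition is partial functionality. The CD schema ◇s → □s defines it.
Suppose ◇s→□s is valid. Take Rxy, Rxz and set V(s)={y}. Then ◇s at x, so □s at x, so s at z, i.e. z=y.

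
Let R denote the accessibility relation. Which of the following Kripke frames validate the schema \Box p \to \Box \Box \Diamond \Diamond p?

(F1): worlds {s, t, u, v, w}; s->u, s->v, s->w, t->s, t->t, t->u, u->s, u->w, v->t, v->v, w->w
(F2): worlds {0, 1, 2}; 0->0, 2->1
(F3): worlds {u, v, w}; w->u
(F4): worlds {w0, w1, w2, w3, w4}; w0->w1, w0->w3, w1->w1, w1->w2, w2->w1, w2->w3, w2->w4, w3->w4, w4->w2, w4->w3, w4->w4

(F2), (F3), (F4)

Frame correspondent (Sahlqvist): \forall x \forall z (x R^2 z \to \exists w (xRw \wedge z R^2 w)) — i.e. a generalized confluence (Geach) condition.
(F1): fails — tR²w but no w* with tRw* and wR²w*.
(F2): ✓.
(F3): ✓.
(F4): ✓.
Valid on: (F2), (F3), (F4).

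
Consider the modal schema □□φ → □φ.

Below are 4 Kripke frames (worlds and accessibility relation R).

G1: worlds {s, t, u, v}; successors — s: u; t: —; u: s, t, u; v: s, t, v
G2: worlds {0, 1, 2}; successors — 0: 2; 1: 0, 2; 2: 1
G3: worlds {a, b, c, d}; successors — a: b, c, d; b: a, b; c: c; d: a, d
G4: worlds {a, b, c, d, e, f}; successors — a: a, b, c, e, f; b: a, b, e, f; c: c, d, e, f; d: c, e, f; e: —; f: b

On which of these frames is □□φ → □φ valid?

The schema corresponds to density: ∀x ∀y (Rxy → ∃z (Rxz ∧ Rzy)).
G1: ✓.
G2: fails — R10 but no z with R1z and Rz0.
G3: ✓.
G4: ✓.
Valid on: G1, G3, G4.

G1, G3, G4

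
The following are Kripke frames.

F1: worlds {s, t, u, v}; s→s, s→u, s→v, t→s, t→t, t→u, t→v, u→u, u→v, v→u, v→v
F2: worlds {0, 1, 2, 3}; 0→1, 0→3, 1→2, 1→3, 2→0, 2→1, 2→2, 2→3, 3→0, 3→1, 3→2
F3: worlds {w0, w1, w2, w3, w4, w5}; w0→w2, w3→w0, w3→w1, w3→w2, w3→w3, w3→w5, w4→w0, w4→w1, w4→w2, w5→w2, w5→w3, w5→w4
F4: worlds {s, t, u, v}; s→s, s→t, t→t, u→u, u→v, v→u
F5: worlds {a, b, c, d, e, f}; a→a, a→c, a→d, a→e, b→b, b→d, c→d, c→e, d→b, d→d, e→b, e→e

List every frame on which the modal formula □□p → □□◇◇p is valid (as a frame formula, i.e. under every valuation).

The schema corresponds to a generalized confluence (Geach) condition: ∀x ∀z (xR²z → ∃w (xR²w ∧ zR²w)).
F1: ✓.
F2: ✓.
F3: fails — w3R²w0 but no w with w3R²w and w0R²w.
F4: ✓.
F5: ✓.
Valid on: F1, F2, F4, F5.

F1, F2, F4, F5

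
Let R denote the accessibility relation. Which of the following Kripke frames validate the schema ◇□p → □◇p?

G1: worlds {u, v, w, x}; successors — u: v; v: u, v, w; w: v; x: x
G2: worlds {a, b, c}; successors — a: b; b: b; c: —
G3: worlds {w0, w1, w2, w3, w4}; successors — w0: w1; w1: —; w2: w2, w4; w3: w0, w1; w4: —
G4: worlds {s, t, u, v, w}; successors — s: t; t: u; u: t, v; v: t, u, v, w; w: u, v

Frame correspondent (Sahlqvist): ∀x ∀y ∀z (Rxy ∧ Rxz → ∃w (Ryw ∧ Rzw)) — i.e. convergence.
G1: ✓.
G2: ✓.
G3: fails — Rw0w1 and Rw0w1 but w1 and w1 have no common successor.
G4: fails — Rvt and Rvu but t and u have no common successor.
Valid on: G1, G2.

G1, G2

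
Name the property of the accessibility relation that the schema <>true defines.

seriality

◇⊤ holds at w iff w has a successor, so frame-validity of ◇⊤ is exactly seriality. Equivalently via □q → ◇q:
Suppose □q→◇q is valid. At any x set V(q)=W. Then □q at x, so ◇q at x, so x has a successor.
The converse is a direct semantic check.
So the correspondent is seriality.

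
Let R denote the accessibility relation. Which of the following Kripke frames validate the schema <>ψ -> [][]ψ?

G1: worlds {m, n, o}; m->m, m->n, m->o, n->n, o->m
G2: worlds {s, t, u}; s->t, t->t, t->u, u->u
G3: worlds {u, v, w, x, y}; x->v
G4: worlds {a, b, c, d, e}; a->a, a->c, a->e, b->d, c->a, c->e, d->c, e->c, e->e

The schema corresponds to a generalized confluence (Geach) condition: forall x forall y forall z ((xRy & x R^2 z) -> exists w (y = w & z = w)).
G1: fails — mRm, mR²n but m ≠ n.
G2: fails — sRt, sR²u but t ≠ u.
G3: condition met.
G4: fails — aRa, aR²c but a ≠ c.

G3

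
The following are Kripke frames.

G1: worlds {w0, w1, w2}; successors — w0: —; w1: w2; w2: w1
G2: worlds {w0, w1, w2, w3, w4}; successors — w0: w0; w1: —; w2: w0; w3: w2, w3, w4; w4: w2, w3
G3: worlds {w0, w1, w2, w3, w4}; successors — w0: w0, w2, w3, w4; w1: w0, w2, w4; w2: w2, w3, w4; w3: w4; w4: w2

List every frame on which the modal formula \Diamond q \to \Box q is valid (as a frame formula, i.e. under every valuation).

G1

The schema corresponds to partial functionality: \forall x \forall y \forall z (Rxy \wedge Rxz \to y = z).
G1: ✓.
G2: fails — w3 sees both w2 and w3.
G3: fails — w0 sees both w0 and w2.
Valid on: G1.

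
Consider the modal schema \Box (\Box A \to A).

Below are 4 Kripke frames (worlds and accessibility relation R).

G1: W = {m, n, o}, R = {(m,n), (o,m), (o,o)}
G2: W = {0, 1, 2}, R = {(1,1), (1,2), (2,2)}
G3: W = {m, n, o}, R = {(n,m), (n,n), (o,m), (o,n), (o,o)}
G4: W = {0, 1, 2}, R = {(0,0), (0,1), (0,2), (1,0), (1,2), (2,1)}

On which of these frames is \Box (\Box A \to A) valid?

G2

The schema corresponds to shift-reflexivity: \forall x \forall y (Rxy \to Ryy).
G1: fails — Rom but not Rmm.
G2: condition met.
G3: fails — Rom but not Rmm.
G4: fails — R02 but not R22.
Valid on: G2.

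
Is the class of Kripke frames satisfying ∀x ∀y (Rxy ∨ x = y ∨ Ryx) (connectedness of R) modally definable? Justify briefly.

Any modally definable frame class is closed under disjoint unions.
Take 3 disjoint single-world reflexive frames: each is trivially connected, but their disjoint union has 3 worlds with no edge between distinct components, so it is not connected.
So no modal formula (or set of formulas) defines exactly the connected frames.

Not definable by any modal formula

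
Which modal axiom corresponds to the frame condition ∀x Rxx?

The condition is reflexivity. The T schema □p → p defines it.
Suppose □p→p is valid. At any x set V(p)={w : Rxw}. Then □p holds at x, so p holds at x, i.e. Rxx.

□p → p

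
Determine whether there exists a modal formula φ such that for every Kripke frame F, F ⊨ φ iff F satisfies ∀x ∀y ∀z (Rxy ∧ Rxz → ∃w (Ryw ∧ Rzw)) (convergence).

Yes — defined by ◇□p → □◇p

This is a Sahlqvist condition; the .2 axiom ◇□p → □◇p defines it.
Suppose ◇□p→□◇p is valid. Take Rxy, Rxz and set V(p)={w : Ryw}. Then □p at y so ◇□p at x, so □◇p at x, so ◇p at z, giving w with Rzw and Ryw.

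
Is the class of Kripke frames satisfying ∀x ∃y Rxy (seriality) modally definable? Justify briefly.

Definable; □p → ◇p defines it

This is a Sahlqvist condition; the D axiom □p → ◇p defines it.
Suppose □p→◇p is valid. At any x set V(p)=W. Then □p at x, so ◇p at x, so x has a successor.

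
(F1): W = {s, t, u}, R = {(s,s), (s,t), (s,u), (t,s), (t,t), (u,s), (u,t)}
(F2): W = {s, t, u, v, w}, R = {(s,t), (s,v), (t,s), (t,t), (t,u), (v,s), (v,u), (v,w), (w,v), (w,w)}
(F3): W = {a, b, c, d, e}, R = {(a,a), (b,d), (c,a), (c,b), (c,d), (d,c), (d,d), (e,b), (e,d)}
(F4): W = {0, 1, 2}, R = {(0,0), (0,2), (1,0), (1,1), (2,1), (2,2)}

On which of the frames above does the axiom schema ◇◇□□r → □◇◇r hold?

The schema corresponds to a generalized confluence (Geach) condition: ∀x ∀y ∀z ((xR²y ∧ xRz) → ∃w (yR²w ∧ zR²w)).
(F1): satisfies the condition.
(F2): fails — sR²u, sRt but no w* with uR²w* and tR²w*.
(F3): fails — cR²a, cRb but no w with aR²w and bR²w.
(F4): satisfies the condition.

(F1), (F4)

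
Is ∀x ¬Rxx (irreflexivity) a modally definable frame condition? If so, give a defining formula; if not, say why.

Modal frame validity is preserved under surjective bounded morphisms.
The 4-cycle (worlds s,t,u,v with s→t→u→v→s) is irreflexive, and the map sending every world to a single reflexive point • is a surjective bounded morphism (forth: every edge maps to (•,•); back: every world has a successor). So any modal formula valid on the 4-cycle is also valid on the reflexive point, which is not irreflexive.
Hence irreflexivity is not modally definable.

No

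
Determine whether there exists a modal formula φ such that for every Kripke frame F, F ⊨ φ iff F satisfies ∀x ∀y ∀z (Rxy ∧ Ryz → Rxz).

The condition is transitivity. A defining modal formula is □r → □□r.
Suppose □r→□□r is valid. Take Rxy, Ryz and set V(r)={w : Rxw}. Then □r at x, so □□r at x, so □r at y, so r at z, i.e. Rxz.

Yes — defined by □r → □□r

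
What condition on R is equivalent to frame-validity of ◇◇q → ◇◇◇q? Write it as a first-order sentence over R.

This is a Sahlqvist (Geach-type) schema ◇^2□^0q → □^0◇^3q.
Minimal-valuation argument: fix x; take any y with xR^2y and any z with xR^0z. Set V(q) to the set of worlds R-reachable from y in exactly 0 steps. Then □^0q holds at y, so the antecedent holds at x; validity forces ◇^3q at z, giving a w with zR^3w and yR^0w.
First-order correspondent: ∀x ∀y (xR²y → ∃w (y = w ∧ xR³w)).

∀x ∀y (xR²y → ∃w (y = w ∧ xR³w))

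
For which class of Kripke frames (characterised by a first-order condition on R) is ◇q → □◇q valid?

the Euclidean property: ∀x ∀y ∀z (Rxy ∧ Rxz → Ryz)

This schema is the 5 axiom.
It corresponds to the Euclidean property: ∀x ∀y ∀z (Rxy ∧ Rxz → Ryz).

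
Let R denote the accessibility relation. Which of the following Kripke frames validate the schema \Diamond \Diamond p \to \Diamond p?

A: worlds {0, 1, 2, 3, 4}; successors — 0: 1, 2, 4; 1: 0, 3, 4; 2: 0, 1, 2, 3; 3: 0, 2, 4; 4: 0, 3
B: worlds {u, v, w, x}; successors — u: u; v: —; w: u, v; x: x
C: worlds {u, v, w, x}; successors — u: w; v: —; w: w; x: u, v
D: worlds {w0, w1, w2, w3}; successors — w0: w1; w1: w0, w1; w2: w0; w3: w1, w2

This is the axiom for transitivity; its first-order frame correspondent is \forall x \forall y \forall z (Rxy \wedge Ryz \to Rxz).
A: fails — R10 and R02 but not R12.
B: ✓.
C: fails — Rxu and Ruw but not Rxw.
D: fails — Rw3w1 and Rw1w0 but not Rw3w0.

B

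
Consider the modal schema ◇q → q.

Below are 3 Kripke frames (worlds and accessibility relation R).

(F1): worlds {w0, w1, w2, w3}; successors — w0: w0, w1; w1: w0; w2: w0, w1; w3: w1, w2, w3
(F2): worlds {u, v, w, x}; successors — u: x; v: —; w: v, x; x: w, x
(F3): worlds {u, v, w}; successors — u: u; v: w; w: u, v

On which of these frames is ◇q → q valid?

Frame correspondent (Sahlqvist): ∀x ∀y (xRy → ∃w (y = w ∧ x = w)) — i.e. a generalized confluence (Geach) condition.
(F1): fails — w0Rw1 but w1 ≠ w0.
(F2): fails — uRx but x ≠ u.
(F3): fails — vRw but w ≠ v.
Valid on no frame.

none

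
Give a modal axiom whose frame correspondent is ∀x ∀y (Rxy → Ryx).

ψ → □◇ψ

The condition is symmetry. The B schema ψ → □◇ψ defines it.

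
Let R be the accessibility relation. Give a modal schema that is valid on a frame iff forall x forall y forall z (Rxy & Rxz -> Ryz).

◇s → □◇s

A defining formula is ◇s → □◇s (the 5 axiom).
Suppose ◇s→□◇s is valid. Take Rxy, Rxz and set V(s)={y}. Then ◇s at x, so □◇s at x, so ◇s at z, so some w with Rzw has s; w=y, i.e. Rzy. By symmetry of the argument, Ryz.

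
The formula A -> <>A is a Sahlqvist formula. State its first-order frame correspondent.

Replacing A by ¬A and contraposing gives the equivalent schema □A → A.
Suppose □A→A is valid. At any x set V(A)={w : Rxw}. Then □A holds at x, so A holds at x, i.e. Rxx.

Reflexivity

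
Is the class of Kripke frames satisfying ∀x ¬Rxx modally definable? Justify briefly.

No — not modally definable

Any modally definable frame class is closed under surjective bounded morphisms.
The 5-cycle (worlds 0,1,2,3,4 with 0→1→2→3→4→0) is irreflexive, and the map sending every world to a single reflexive point • is a surjective bounded morphism (forth: every edge maps to (•,•); back: every world has a successor). So any modal formula valid on the 5-cycle is also valid on the reflexive point, which is not irreflexive.
So no modal formula (or set of formulas) defines exactly the irreflexive frames.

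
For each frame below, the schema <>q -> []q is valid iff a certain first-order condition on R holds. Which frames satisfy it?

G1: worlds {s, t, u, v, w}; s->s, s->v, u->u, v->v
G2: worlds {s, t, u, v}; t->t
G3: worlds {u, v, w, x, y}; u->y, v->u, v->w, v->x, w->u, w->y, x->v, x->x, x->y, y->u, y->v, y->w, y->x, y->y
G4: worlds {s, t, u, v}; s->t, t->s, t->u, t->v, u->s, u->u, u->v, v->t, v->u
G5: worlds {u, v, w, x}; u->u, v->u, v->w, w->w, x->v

G2

This is the axiom for partial functionality; its first-order frame correspondent is forall x forall y forall z (Rxy & Rxz -> y = z).
G1: fails — s sees both s and v.
G2: satisfies the condition.
G3: fails — v sees both u and w.
G4: fails — t sees both s and u.
G5: fails — v sees both u and w.
Valid on: G2.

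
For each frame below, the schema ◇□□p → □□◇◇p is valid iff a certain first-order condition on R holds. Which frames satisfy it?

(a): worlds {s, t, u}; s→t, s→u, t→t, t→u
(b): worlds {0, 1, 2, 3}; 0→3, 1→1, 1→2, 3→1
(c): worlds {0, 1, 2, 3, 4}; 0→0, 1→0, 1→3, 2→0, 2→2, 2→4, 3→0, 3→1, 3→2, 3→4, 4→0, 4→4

(c)

The schema corresponds to a generalized confluence (Geach) condition: ∀x ∀y ∀z ((xRy ∧ xR²z) → ∃w (yR²w ∧ zR²w)).
(a): fails — sRt, sR²u but no w with tR²w and uR²w.
(b): fails — 1R1, 1R²2 but no w with 1R²w and 2R²w.
(c): condition met.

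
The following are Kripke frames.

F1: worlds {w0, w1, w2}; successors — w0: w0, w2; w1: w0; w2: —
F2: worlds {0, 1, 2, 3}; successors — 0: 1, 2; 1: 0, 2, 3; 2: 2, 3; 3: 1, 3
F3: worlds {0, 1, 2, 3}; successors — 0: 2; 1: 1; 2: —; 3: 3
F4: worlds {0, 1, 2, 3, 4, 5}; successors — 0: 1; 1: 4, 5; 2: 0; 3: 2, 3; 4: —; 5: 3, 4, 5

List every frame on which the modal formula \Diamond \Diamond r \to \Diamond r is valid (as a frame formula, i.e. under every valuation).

The schema corresponds to transitivity: \forall x \forall y \forall z (Rxy \wedge Ryz \to Rxz).
F1: fails — Rw1w0 and Rw0w2 but not Rw1w2.
F2: fails — R10 and R01 but not R11.
F3: satisfies the condition.
F4: fails — R32 and R20 but not R30.

F3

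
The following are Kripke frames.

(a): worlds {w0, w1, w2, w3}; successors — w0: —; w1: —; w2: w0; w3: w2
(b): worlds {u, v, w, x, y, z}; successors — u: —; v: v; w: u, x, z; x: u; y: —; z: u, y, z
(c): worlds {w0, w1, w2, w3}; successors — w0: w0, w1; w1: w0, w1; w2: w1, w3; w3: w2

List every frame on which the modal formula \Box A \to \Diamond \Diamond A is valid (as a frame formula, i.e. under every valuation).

none

The schema corresponds to a generalized confluence (Geach) condition: \forall x \exists w (xRw \wedge x R^2 w).
(a): fails — at w0 but no w with w0Rw and w0R²w.
(b): fails — at u but no t with uRt and uR²t.
(c): fails — at w3 but no w with w3Rw and w3R²w.
Valid on no frame.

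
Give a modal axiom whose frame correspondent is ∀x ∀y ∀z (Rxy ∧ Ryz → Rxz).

□s → □□s

The condition is transitivity. The 4 schema □s → □□s defines it.
Suppose □s→□□s is valid. Take Rxy, Ryz and set V(s)={w : Rxw}. Then □s at x, so □□s at x, so □s at y, so s at z, i.e. Rxz.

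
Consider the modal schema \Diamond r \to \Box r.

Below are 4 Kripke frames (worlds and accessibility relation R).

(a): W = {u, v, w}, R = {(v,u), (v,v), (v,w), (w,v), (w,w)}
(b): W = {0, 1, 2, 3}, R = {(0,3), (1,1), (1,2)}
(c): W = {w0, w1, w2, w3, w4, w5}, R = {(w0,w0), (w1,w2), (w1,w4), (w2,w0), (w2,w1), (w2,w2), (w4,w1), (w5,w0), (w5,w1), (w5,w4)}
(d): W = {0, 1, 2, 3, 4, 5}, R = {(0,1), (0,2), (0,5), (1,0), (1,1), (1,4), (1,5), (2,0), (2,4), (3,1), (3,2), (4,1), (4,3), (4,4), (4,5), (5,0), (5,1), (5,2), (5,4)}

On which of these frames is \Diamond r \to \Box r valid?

none

This is the axiom for partial functionality; its first-order frame correspondent is \forall x \forall y \forall z (Rxy \wedge Rxz \to y = z).
(a): fails — v sees both u and v.
(b): fails — 1 sees both 1 and 2.
(c): fails — w1 sees both w2 and w4.
(d): fails — 0 sees both 1 and 2.
Valid on no frame.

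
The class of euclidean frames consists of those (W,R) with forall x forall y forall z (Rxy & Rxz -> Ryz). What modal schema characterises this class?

◇ψ → □◇ψ

A defining formula is ◇ψ → □◇ψ (the 5 axiom).
Suppose ◇ψ→□◇ψ is valid. Take Rxy, Rxz and set V(ψ)={y}. Then ◇ψ at x, so □◇ψ at x, so ◇ψ at z, so some w with Rzw has ψ; w=y, i.e. Rzy. By symmetry of the argument, Ryz.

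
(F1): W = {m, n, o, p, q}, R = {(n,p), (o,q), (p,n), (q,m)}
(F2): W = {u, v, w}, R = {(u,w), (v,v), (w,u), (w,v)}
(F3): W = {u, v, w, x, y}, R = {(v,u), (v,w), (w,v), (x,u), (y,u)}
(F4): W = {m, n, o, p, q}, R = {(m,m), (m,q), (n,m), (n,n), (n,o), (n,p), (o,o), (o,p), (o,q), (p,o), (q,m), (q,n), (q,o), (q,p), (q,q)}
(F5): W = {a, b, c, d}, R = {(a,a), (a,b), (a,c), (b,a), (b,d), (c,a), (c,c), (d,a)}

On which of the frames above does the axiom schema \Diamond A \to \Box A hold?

(F1)

This is the axiom for partial functionality; its first-order frame correspondent is \forall x \forall y \forall z (Rxy \wedge Rxz \to y = z).
(F1): condition met.
(F2): fails — w sees both u and v.
(F3): fails — v sees both u and w.
(F4): fails — m sees both m and q.
(F5): fails — a sees both a and b.
Valid on: (F1).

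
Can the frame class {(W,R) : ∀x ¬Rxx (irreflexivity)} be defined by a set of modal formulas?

Modal frame validity is preserved under surjective bounded morphisms.
The 4-cycle (worlds 0,1,2,3 with 0→1→2→3→0) is irreflexive, and the map sending every world to a single reflexive point • is a surjective bounded morphism (forth: every edge maps to (•,•); back: every world has a successor). So any modal formula valid on the 4-cycle is also valid on the reflexive point, which is not irreflexive.
So no modal formula (or set of formulas) defines exactly the irreflexive frames.

No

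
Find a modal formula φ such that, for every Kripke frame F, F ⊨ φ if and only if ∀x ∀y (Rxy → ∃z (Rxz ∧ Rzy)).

□□p → □p

A defining formula is □□p → □p (the C4 axiom).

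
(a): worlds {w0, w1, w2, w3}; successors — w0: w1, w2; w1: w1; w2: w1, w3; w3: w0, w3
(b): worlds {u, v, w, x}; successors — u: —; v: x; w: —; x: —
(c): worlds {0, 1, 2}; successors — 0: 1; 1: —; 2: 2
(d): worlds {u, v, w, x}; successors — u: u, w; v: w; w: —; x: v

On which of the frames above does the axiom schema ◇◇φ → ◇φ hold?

This is the axiom for transitivity; its first-order frame correspondent is ∀x ∀y ∀z (Rxy ∧ Ryz → Rxz).
(a): fails — Rw3w0 and Rw0w1 but not Rw3w1.
(b): condition met.
(c): condition met.
(d): fails — Rxv and Rvw but not Rxw.

(b), (c)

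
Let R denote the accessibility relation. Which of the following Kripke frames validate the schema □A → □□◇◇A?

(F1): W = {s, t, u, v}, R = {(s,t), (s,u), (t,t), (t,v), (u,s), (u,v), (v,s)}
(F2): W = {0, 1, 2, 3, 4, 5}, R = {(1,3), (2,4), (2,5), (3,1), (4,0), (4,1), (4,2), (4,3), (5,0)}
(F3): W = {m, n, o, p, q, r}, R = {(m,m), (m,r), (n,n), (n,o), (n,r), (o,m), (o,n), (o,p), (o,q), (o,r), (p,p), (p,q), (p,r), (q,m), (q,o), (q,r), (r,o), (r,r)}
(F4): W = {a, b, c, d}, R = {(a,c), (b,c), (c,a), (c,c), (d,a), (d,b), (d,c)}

(F1), (F3), (F4)

Frame correspondent (Sahlqvist): ∀x ∀z (xR²z → ∃w (xRw ∧ zR²w)) — i.e. a generalized confluence (Geach) condition.
(F1): satisfies the condition.
(F2): fails — 1R²1 but no w with 1Rw and 1R²w.
(F3): satisfies the condition.
(F4): satisfies the condition.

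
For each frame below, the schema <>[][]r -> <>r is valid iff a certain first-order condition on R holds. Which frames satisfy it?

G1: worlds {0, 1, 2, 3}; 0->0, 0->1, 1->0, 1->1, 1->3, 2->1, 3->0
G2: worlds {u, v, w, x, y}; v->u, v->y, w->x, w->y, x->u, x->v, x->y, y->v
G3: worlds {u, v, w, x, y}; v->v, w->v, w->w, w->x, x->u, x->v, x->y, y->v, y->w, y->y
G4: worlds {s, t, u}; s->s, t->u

Frame correspondent (Sahlqvist): forall x forall y (xRy -> exists w (y R^2 w & xRw)) — i.e. a generalized confluence (Geach) condition.
G1: ✓.
G2: fails — vRu but no t with uR²t and vRt.
G3: fails — xRu but no t with uR²t and xRt.
G4: fails — tRu but no w with uR²w and tRw.

G1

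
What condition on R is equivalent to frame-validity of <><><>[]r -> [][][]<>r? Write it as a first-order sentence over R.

This is a Sahlqvist (Geach-type) schema ◇^3□^1r → □^3◇^1r.
Minimal-valuation argument: fix x; take any y with xR^3y and any z with xR^3z. Set V(r) to the set of worlds R-reachable from y in exactly 1 step. Then □^1r holds at y, so the antecedent holds at x; validity forces ◇^1r at z, giving a w with zR^1w and yR^1w.
First-order correspondent: forall x forall y forall z ((x R^3 y & x R^3 z) -> exists w (yRw & zRw)).

forall x forall y forall z ((x R^3 y & x R^3 z) -> exists w (yRw & zRw))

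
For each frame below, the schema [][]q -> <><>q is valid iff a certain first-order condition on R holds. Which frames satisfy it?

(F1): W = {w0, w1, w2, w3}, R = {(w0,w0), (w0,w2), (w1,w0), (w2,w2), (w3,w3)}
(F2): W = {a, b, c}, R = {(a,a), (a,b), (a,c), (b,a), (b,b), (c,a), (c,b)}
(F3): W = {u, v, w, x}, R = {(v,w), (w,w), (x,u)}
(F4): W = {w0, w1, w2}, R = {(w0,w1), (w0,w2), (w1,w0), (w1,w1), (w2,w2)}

(F1), (F2), (F4)

The schema corresponds to a generalized confluence (Geach) condition: forall x exists w (x R^2 w & x R^2 w).
(F1): condition met.
(F2): condition met.
(F3): fails — at u but no t with uR²t and uR²t.
(F4): condition met.
Valid on: (F1), (F2), (F4).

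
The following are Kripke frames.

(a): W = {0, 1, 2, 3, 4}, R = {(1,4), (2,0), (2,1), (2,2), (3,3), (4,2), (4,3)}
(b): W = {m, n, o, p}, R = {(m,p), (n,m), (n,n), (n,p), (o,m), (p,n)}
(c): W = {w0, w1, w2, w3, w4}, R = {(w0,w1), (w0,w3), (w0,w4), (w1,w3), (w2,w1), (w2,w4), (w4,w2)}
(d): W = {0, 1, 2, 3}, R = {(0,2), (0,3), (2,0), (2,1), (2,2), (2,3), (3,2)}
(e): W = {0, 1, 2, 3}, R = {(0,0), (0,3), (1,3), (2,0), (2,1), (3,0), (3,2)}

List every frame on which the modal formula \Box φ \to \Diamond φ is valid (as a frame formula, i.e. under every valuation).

The schema corresponds to seriality: \forall x \exists y Rxy.
(a): fails — world 0 has no successor.
(b): condition met.
(c): fails — world w3 has no successor.
(d): fails — world 1 has no successor.
(e): condition met.

(b), (e)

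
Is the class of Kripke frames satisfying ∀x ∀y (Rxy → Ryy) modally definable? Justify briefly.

Definable; □(□p → p) defines it

This is a Sahlqvist condition; the T□ axiom □(□p → p) defines it.
Suppose □(□p→p) is valid. Take Rxy and set V(p)={w : Ryw}. Then at y, □p holds; since □(□p→p) at x, □p→p at y, so p at y, i.e. Ryy.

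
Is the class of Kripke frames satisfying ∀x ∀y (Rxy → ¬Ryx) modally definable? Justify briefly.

Any modally definable frame class is closed under surjective bounded morphisms.
The 4-cycle (worlds 0,1,2,3 with 0→1→2→3→0) is asymmetric. Mapping every world to a single reflexive point • is a surjective bounded morphism, and the reflexive point is not asymmetric (R•• but asymmetry requires ¬R••).
Hence asymmetry is not modally definable.

Not modally definable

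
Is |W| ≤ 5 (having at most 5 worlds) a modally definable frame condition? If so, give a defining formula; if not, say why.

If a class were modally definable it would be closed under disjoint unions (Goldblatt–Thomason).
Any modal formula valid on each of 6 disjoint one-world frames is valid on their disjoint union (validity is preserved under disjoint unions). Each one-world frame has |W|=1≤5, but the union has |W|=6.
Hence having at most 5 worlds is not modally definable.

No — not modally definable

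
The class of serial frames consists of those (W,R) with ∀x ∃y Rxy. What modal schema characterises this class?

□ψ → ◇ψ

This is seriality; the standard corresponding axiom is D: □ψ → ◇ψ.
Suppose □ψ→◇ψ is valid. At any x set V(ψ)=W. Then □ψ at x, so ◇ψ at x, so x has a successor.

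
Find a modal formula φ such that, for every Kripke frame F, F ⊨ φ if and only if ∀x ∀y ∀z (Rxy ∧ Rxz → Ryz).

◇s → □◇s

The condition is the Euclidean property. The 5 schema ◇s → □◇s defines it.
Suppose ◇s→□◇s is valid. Take Rxy, Rxz and set V(s)={y}. Then ◇s at x, so □◇s at x, so ◇s at z, so some w with Rzw has s; w=y, i.e. Rzy. By symmetry of the argument, Ryz.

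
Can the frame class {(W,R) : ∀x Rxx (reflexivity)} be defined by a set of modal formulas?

Definable; □q → q defines it

The condition is reflexivity. A defining modal formula is □q → q.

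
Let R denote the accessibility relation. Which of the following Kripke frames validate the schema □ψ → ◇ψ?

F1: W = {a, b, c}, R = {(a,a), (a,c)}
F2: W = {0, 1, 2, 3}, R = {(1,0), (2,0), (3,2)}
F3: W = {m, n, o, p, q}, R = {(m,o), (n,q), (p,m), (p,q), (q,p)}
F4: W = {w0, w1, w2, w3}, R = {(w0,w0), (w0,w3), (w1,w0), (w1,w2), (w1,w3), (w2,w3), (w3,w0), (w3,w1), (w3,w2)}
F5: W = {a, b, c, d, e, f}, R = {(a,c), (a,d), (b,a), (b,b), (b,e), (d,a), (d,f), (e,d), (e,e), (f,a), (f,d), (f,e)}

F4

The schema corresponds to seriality: ∀x ∃y Rxy.
F1: fails — world b has no successor.
F2: fails — world 0 has no successor.
F3: fails — world o has no successor.
F4: ✓.
F5: fails — world c has no successor.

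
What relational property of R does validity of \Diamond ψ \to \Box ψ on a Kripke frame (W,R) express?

Partial functionality

Suppose ◇ψ→□ψ is valid. Take Rxy, Rxz and set V(ψ)={y}. Then ◇ψ at x, so □ψ at x, so ψ at z, i.e. z=y.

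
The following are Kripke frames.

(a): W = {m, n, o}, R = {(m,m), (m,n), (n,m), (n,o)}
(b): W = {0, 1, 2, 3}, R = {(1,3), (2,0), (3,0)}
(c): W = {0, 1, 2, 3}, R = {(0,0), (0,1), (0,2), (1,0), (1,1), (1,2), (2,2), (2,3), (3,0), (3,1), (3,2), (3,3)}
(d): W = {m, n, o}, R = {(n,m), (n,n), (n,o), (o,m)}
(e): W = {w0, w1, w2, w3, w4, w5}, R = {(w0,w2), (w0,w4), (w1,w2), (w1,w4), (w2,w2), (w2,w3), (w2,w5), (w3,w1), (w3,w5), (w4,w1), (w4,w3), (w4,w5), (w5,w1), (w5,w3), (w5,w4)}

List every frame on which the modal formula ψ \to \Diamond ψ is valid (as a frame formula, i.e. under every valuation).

Frame correspondent (Sahlqvist): \forall x \exists w (x = w \wedge xRw) — i.e. a generalized confluence (Geach) condition.
(a): fails — at n but no w with n=w and nRw.
(b): fails — at 0 but no w with 0=w and 0Rw.
(c): satisfies the condition.
(d): fails — at m but no w with m=w and mRw.
(e): fails — at w0 but no w with w0=w and w0Rw.

(c)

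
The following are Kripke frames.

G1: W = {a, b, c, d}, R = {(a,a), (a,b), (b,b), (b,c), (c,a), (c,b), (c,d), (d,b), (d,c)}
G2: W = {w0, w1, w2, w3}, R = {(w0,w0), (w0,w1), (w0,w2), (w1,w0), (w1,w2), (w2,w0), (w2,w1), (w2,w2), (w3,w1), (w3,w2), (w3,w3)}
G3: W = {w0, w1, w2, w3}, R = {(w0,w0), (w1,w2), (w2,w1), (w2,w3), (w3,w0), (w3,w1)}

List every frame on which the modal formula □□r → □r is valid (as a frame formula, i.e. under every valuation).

This is the axiom for density; its first-order frame correspondent is ∀x ∀y (Rxy → ∃z (Rxz ∧ Rzy)).
G1: fails — Rcd but no z with Rcz and Rzd.
G2: satisfies the condition.
G3: fails — Rw1w2 but no z with Rw1z and Rzw2.
Valid on: G2.

G2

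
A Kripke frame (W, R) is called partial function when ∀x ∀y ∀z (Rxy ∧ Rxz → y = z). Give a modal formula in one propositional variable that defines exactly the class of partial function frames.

◇s → □s

A defining formula is ◇s → □s (the CD axiom).
Suppose ◇s→□s is valid. Take Rxy, Rxz and set V(s)={y}. Then ◇s at x, so □s at x, so s at z, i.e. z=y.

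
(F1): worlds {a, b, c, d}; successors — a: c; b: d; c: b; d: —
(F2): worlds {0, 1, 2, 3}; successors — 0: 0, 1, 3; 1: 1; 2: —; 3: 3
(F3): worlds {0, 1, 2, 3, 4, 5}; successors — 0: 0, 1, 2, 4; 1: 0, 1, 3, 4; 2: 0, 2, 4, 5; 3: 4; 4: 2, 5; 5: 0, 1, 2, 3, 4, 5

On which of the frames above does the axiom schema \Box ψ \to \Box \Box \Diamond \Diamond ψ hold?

(F2)

Frame correspondent (Sahlqvist): \forall x \forall z (x R^2 z \to \exists w (xRw \wedge z R^2 w)) — i.e. a generalized confluence (Geach) condition.
(F1): fails — aR²b but no w with aRw and bR²w.
(F2): holds.
(F3): fails — 1R²3 but no w with 1Rw and 3R²w.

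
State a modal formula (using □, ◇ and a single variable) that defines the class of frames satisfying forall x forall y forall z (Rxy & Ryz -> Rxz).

□ψ → □□ψ

This is transitivity; the standard corresponding axiom is 4: □ψ → □□ψ.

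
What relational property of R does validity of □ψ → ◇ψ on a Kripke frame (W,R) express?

This schema is the D axiom.
It corresponds to seriality: ∀x ∃y Rxy.

Seriality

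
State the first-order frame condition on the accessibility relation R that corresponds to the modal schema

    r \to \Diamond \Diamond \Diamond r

This is a Sahlqvist (Geach-type) schema ◇^0□^0r → □^0◇^3r.
Minimal-valuation argument: fix x; take any y with xR^0y and any z with xR^0z. Set V(r) to the set of worlds R-reachable from y in exactly 0 steps. Then □^0r holds at y, so the antecedent holds at x; validity forces ◇^3r at z, giving a w with zR^3w and yR^0w.
First-order correspondent: \forall x \exists w (x = w \wedge x R^3 w).

\forall x \exists w (x = w \wedge x R^3 w)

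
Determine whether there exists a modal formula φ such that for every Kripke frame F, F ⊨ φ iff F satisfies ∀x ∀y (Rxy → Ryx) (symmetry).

Yes, by r → □◇r

Yes: it is symmetry, defined by the B schema r → □◇r.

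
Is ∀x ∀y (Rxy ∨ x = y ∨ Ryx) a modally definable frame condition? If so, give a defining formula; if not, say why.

Any modally definable frame class is closed under disjoint unions.
Take 2 disjoint single-world reflexive frames: each is trivially connected, but their disjoint union has 2 worlds with no edge between distinct components, so it is not connected.
So the class is not modally definable.

No — not modally definable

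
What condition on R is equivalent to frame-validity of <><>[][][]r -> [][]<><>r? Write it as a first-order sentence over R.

This is a Sahlqvist (Geach-type) schema ◇^2□^3r → □^2◇^2r.
First-order correspondent: forall x forall y forall z ((x R^2 y & x R^2 z) -> exists w (y R^3 w & z R^2 w)).

forall x forall y forall z ((x R^2 y & x R^2 z) -> exists w (y R^3 w & z R^2 w))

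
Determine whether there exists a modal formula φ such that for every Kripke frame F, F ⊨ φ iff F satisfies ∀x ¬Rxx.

If a class were modally definable it would be closed under surjective bounded morphisms (Goldblatt–Thomason).
The 2-cycle (worlds w0,w1 with w0→w1→w0) is irreflexive, and the map sending every world to a single reflexive point • is a surjective bounded morphism (forth: every edge maps to (•,•); back: every world has a successor). So any modal formula valid on the 2-cycle is also valid on the reflexive point, which is not irreflexive.
So the class is not modally definable.

No — not modally definable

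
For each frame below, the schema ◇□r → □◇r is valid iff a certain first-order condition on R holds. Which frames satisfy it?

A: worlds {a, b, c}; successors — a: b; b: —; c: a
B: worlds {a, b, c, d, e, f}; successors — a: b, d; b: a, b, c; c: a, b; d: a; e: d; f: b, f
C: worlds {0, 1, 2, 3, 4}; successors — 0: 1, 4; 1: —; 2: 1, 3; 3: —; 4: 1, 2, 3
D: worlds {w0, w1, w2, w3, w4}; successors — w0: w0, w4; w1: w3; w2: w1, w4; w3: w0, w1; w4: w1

B

The schema corresponds to convergence: ∀x ∀y ∀z (Rxy ∧ Rxz → ∃w (Ryw ∧ Rzw)).
A: fails — Rab and Rab but b and b have no common successor.
B: condition met.
C: fails — R01 and R01 but 1 and 1 have no common successor.
D: fails — Rw0w4 and Rw0w0 but w4 and w0 have no common successor.
Valid on: B.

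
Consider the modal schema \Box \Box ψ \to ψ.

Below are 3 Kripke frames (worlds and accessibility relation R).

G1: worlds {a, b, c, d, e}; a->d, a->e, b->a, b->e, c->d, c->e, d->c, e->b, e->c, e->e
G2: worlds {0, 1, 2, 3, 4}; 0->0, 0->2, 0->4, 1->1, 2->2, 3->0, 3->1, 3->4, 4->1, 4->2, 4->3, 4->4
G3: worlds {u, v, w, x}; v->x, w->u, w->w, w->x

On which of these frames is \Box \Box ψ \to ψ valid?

G2

Frame correspondent (Sahlqvist): \forall x \exists w (x R^2 w \wedge x = w) — i.e. a generalized confluence (Geach) condition.
G1: fails — at a but no w with aR²w and a=w.
G2: satisfies the condition.
G3: fails — at u but no t with uR²t and u=t.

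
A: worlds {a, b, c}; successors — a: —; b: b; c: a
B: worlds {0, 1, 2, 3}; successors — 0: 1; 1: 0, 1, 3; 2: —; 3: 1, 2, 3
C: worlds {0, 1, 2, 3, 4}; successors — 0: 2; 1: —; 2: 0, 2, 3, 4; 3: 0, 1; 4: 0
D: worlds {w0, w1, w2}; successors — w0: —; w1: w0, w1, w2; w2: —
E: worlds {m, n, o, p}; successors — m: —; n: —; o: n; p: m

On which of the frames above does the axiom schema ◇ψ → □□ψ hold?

A, E

This is the axiom for a generalized confluence (Geach) condition; its first-order frame correspondent is ∀x ∀y ∀z ((xRy ∧ xR²z) → ∃w (y = w ∧ z = w)).
A: satisfies the condition.
B: fails — 0R1, 0R²0 but 1 ≠ 0.
C: fails — 0R2, 0R²0 but 2 ≠ 0.
D: fails — w1Rw0, w1R²w1 but w0 ≠ w1.
E: satisfies the condition.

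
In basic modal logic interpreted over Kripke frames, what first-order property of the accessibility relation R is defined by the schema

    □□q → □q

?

density: ∀x ∀y (Rxy → ∃z (Rxz ∧ Rzy))

This schema is the C4 axiom.
Its frame correspondent is density — ∀x ∀y (Rxy → ∃z (Rxz ∧ Rzy)).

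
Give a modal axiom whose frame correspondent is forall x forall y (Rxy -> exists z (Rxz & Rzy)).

The condition is density. The C4 schema □□r → □r defines it.
Suppose □□r→□r is valid. Take Rxy and set V(r)={w : xR²w}. Then □□r at x, so □r at x, so r at y, i.e. ∃z(Rxz∧Rzy).

□□r → □r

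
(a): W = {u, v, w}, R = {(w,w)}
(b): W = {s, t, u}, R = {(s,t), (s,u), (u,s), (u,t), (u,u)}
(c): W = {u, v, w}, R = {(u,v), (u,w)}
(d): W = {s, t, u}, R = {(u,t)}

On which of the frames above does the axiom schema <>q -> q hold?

The schema corresponds to a generalized confluence (Geach) condition: forall x forall y (xRy -> exists w (y = w & x = w)).
(a): condition met.
(b): fails — sRt but t ≠ s.
(c): fails — uRv but v ≠ u.
(d): fails — uRt but t ≠ u.
Valid on: (a).

(a)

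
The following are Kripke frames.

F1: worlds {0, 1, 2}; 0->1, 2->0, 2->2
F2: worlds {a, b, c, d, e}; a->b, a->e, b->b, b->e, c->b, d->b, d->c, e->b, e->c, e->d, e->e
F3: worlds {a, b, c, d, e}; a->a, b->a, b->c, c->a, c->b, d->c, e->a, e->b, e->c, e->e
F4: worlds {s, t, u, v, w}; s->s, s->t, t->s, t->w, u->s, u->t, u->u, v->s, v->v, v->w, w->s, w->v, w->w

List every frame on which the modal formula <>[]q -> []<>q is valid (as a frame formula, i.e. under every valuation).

Frame correspondent (Sahlqvist): forall x forall y forall z (Rxy & Rxz -> exists w (Ryw & Rzw)) — i.e. convergence.
F1: fails — R01 and R01 but 1 and 1 have no common successor.
F2: ✓.
F3: ✓.
F4: ✓.

F2, F3, F4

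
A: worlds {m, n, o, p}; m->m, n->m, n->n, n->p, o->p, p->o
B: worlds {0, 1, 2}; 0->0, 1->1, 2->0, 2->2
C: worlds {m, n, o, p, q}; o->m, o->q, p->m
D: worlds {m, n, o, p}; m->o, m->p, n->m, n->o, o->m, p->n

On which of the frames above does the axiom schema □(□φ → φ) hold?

B

The schema corresponds to shift-reflexivity: ∀x ∀y (Rxy → Ryy).
A: fails — Rop but not Rpp.
B: ✓.
C: fails — Rom but not Rmm.
D: fails — Rom but not Rmm.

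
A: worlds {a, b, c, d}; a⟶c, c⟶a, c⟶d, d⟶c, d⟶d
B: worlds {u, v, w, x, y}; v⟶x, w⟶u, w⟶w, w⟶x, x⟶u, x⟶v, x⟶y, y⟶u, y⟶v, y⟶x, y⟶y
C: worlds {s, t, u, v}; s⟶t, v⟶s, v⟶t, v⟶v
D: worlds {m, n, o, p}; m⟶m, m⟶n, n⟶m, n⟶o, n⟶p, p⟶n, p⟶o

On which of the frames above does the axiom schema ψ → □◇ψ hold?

A

The schema corresponds to symmetry: ∀x ∀y (Rxy → Ryx).
A: holds.
B: fails — Rwu but not Ruw.
C: fails — Rvt but not Rtv.
D: fails — Rno but not Ron.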